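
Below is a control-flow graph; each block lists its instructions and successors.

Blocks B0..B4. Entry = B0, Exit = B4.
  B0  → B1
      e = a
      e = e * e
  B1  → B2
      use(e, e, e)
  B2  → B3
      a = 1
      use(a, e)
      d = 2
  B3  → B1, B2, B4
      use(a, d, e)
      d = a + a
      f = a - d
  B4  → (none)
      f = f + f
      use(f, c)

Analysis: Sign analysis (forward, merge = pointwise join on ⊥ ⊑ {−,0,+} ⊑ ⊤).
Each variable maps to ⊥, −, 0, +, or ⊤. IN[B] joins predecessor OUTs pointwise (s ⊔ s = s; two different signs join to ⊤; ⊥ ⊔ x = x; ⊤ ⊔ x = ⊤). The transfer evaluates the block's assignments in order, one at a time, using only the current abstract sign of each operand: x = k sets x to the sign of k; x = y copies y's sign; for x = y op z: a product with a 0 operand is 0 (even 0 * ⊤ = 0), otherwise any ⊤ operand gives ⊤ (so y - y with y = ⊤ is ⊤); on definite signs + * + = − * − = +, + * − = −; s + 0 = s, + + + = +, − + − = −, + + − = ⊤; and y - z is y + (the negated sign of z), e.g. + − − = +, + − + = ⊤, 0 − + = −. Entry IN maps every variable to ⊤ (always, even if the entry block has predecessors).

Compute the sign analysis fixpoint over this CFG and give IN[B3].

Answer: {a: +, b: ⊤, c: ⊤, d: +, e: ⊤, f: ⊤}

Working:
Fixpoint table:
  B0:   IN=(all ⊤)   OUT=(all ⊤)
  B1:   IN=(all ⊤)   OUT=(all ⊤)
  B2:   IN=(all ⊤)   OUT={a:+, d:+; rest ⊤}
  B3:   IN={a:+, d:+; rest ⊤}   OUT={a:+, d:+; rest ⊤}
  B4:   IN={a:+, d:+; rest ⊤}   OUT={a:+, d:+; rest ⊤}

Merge at B3: IN[B3] = OUT[B2] = {a: +, b: ⊤, c: ⊤, d: +, e: ⊤, f: ⊤}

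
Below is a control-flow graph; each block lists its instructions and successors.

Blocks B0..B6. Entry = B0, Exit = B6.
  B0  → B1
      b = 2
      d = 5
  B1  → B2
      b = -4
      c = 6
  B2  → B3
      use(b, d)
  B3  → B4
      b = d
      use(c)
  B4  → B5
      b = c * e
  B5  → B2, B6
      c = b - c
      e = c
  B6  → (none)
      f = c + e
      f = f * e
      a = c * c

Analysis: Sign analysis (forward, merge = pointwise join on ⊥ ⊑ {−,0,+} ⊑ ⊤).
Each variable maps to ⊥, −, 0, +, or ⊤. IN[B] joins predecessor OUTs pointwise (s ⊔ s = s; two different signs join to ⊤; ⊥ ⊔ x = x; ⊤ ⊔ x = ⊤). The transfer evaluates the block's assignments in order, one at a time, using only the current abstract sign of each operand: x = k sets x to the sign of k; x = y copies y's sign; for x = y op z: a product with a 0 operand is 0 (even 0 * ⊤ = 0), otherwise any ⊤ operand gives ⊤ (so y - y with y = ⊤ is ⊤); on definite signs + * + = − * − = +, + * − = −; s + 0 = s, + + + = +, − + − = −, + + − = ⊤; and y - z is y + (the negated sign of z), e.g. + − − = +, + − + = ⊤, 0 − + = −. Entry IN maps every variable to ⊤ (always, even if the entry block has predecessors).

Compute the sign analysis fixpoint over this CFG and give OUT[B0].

Answer: {a: ⊤, b: +, c: ⊤, d: +, e: ⊤, f: ⊤}

Working:
Converged values:
  B0:   IN=(all ⊤)   OUT={b:+, d:+; rest ⊤}
  B1:   IN={b:+, d:+; rest ⊤}   OUT={b:-, c:+, d:+; rest ⊤}
  B2:   IN={d:+; rest ⊤}   OUT={d:+; rest ⊤}
  B3:   IN={d:+; rest ⊤}   OUT={b:+, d:+; rest ⊤}
  B4:   IN={b:+, d:+; rest ⊤}   OUT={d:+; rest ⊤}
  B5:   IN={d:+; rest ⊤}   OUT={d:+; rest ⊤}
  B6:   IN={d:+; rest ⊤}   OUT={d:+; rest ⊤}

B0 is the boundary node: IN[B0] = {a: ⊤, b: ⊤, c: ⊤, d: ⊤, e: ⊤, f: ⊤}
Applying B0's transfer function to that IN value gives OUT[B0] (row B0 above).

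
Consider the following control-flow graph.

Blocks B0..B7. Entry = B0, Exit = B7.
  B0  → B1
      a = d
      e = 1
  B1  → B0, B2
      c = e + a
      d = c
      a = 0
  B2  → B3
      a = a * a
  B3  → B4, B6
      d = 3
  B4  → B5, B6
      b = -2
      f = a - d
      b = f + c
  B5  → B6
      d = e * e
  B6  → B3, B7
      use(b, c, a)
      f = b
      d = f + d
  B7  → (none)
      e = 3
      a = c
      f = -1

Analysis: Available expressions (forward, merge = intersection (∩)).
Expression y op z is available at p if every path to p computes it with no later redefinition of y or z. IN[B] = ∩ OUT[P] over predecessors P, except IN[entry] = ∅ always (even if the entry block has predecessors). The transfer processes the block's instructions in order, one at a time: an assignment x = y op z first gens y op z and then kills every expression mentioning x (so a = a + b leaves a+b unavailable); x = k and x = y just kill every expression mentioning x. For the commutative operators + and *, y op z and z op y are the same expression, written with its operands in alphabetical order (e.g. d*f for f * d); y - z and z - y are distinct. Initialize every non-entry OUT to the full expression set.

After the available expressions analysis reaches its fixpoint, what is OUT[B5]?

Fixpoint table:
  B0:   IN={}   OUT={}
  B1:   IN={}   OUT={}
  B2:   IN={}   OUT={}
  B3:   IN={}   OUT={}
  B4:   IN={}   OUT={a-d, c+f}
  B5:   IN={a-d, c+f}   OUT={c+f, e*e}
  B6:   IN={}   OUT={}
  B7:   IN={}   OUT={}

Merge at B5: IN[B5] = OUT[B4] = {a-d, c+f}
Applying B5's transfer function to that IN value gives OUT[B5] (row B5 above).

Answer: {c+f, e*e}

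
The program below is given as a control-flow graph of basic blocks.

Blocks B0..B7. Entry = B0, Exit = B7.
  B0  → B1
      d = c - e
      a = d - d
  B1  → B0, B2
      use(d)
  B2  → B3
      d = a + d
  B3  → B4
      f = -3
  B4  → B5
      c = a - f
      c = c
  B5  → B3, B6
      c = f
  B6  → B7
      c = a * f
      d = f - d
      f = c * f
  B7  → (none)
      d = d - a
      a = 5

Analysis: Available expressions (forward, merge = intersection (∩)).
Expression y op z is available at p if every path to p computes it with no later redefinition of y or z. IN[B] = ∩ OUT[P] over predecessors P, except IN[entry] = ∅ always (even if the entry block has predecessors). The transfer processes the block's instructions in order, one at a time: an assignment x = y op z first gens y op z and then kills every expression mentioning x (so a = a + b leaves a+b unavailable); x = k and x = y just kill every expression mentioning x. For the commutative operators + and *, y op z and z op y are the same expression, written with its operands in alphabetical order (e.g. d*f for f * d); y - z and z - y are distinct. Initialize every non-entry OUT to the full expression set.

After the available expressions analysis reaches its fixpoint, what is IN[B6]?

Answer: {a-f}

Trace:
Per-block solution:
  B0:  IN={}  OUT={c-e, d-d}
  B1:  IN={c-e, d-d}  OUT={c-e, d-d}
  B2:  IN={c-e, d-d}  OUT={c-e}
  B3:  IN={}  OUT={}
  B4:  IN={}  OUT={a-f}
  B5:  IN={a-f}  OUT={a-f}
  B6:  IN={a-f}  OUT={}
  B7:  IN={}  OUT={}

Merge at B6: IN[B6] = OUT[B5] = {a-f}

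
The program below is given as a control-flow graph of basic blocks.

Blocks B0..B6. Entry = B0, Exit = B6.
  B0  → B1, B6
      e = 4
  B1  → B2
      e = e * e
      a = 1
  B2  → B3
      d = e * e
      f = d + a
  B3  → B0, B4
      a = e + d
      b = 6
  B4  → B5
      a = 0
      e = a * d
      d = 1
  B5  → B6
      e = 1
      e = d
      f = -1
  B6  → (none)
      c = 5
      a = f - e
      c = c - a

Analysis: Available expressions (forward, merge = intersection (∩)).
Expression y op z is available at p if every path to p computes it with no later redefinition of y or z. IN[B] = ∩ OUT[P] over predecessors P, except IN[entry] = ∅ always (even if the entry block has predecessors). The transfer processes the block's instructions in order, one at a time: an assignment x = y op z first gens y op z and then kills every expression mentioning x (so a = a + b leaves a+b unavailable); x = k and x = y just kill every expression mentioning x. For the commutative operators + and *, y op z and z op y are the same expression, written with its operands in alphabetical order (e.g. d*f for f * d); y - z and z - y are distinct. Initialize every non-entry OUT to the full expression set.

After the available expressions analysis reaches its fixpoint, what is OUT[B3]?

Answer: {d+e, e*e}

Trace:
Per-block solution:
  B0: | IN={} | OUT={}
  B1: | IN={} | OUT={}
  B2: | IN={} | OUT={a+d, e*e}
  B3: | IN={a+d, e*e} | OUT={d+e, e*e}
  B4: | IN={d+e, e*e} | OUT={}
  B5: | IN={} | OUT={}
  B6: | IN={} | OUT={f-e}

Merge at B3: IN[B3] = OUT[B2] = {a+d, e*e}
Applying B3's transfer function to that IN value gives OUT[B3] (row B3 above).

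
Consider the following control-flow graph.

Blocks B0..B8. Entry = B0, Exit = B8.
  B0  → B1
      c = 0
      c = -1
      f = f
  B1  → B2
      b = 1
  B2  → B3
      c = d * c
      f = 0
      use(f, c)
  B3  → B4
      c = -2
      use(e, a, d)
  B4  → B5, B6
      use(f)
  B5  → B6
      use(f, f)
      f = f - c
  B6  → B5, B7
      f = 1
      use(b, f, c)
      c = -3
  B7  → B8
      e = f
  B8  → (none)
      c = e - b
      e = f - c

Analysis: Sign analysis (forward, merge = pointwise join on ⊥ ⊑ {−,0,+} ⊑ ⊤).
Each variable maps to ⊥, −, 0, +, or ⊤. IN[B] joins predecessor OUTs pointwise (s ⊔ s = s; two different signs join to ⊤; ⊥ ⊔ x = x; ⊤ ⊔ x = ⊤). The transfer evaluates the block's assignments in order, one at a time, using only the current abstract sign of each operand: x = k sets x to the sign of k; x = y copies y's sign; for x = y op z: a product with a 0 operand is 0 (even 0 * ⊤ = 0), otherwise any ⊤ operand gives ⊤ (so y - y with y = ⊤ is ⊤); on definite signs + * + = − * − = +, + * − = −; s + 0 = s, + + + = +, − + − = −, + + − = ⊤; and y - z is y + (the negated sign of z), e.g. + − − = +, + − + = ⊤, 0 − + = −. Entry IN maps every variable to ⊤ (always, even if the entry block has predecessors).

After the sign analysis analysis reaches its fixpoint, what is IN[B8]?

Answer: {a: ⊤, b: +, c: -, d: ⊤, e: +, f: +}

Working:
Converged values:
  B0:   IN=(all ⊤)   OUT={c:-; rest ⊤}
  B1:   IN={c:-; rest ⊤}   OUT={b:+, c:-; rest ⊤}
  B2:   IN={b:+, c:-; rest ⊤}   OUT={b:+, f:0; rest ⊤}
  B3:   IN={b:+, f:0; rest ⊤}   OUT={b:+, c:-, f:0; rest ⊤}
  B4:   IN={b:+, c:-, f:0; rest ⊤}   OUT={b:+, c:-, f:0; rest ⊤}
  B5:   IN={b:+, c:-; rest ⊤}   OUT={b:+, c:-; rest ⊤}
  B6:   IN={b:+, c:-; rest ⊤}   OUT={b:+, c:-, f:+; rest ⊤}
  B7:   IN={b:+, c:-, f:+; rest ⊤}   OUT={b:+, c:-, e:+, f:+; rest ⊤}
  B8:   IN={b:+, c:-, e:+, f:+; rest ⊤}   OUT={b:+, f:+; rest ⊤}

Merge at B8: IN[B8] = OUT[B7] = {a: ⊤, b: +, c: -, d: ⊤, e: +, f: +}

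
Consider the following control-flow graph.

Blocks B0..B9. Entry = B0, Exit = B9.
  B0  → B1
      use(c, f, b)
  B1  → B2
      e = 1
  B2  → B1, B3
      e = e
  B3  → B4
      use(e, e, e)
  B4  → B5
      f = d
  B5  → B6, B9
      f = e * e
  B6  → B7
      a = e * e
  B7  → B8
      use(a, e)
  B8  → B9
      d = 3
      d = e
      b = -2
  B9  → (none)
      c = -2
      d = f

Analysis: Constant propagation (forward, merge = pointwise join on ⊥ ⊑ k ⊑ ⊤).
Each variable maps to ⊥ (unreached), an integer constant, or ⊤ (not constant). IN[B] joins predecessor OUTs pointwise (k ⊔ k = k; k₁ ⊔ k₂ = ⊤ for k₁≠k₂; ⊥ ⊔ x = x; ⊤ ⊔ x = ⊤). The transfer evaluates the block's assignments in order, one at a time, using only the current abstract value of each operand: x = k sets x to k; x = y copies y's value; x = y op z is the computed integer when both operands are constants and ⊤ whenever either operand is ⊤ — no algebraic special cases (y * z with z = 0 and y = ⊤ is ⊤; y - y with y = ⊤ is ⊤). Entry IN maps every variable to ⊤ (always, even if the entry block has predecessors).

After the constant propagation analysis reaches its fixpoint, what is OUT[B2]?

Fixpoint table:
  B0:   IN=(all ⊤)   OUT=(all ⊤)
  B1:   IN=(all ⊤)   OUT={e:1; rest ⊤}
  B2:   IN={e:1; rest ⊤}   OUT={e:1; rest ⊤}
  B3:   IN={e:1; rest ⊤}   OUT={e:1; rest ⊤}
  B4:   IN={e:1; rest ⊤}   OUT={e:1; rest ⊤}
  B5:   IN={e:1; rest ⊤}   OUT={e:1, f:1; rest ⊤}
  B6:   IN={e:1, f:1; rest ⊤}   OUT={a:1, e:1, f:1; rest ⊤}
  B7:   IN={a:1, e:1, f:1; rest ⊤}   OUT={a:1, e:1, f:1; rest ⊤}
  B8:   IN={a:1, e:1, f:1; rest ⊤}   OUT={a:1, b:-2, d:1, e:1, f:1; rest ⊤}
  B9:   IN={e:1, f:1; rest ⊤}   OUT={c:-2, d:1, e:1, f:1; rest ⊤}

Merge at B2: IN[B2] = OUT[B1] = {a: ⊤, b: ⊤, c: ⊤, d: ⊤, e: 1, f: ⊤}
Applying B2's transfer function to that IN value gives OUT[B2] (row B2 above).

Answer: {a: ⊤, b: ⊤, c: ⊤, d: ⊤, e: 1, f: ⊤}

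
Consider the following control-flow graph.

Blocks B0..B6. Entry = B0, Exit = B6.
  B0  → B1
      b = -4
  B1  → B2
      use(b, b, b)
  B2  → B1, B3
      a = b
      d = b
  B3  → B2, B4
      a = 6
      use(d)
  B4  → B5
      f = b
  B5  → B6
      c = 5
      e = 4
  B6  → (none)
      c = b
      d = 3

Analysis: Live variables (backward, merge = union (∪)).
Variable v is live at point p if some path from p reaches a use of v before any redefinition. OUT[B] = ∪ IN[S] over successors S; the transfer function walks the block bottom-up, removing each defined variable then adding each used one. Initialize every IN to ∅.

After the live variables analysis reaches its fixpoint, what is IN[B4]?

Answer: {b}

Trace:
Converged values:
  B0:  IN={}  OUT={b}
  B1:  IN={b}  OUT={b}
  B2:  IN={b}  OUT={b, d}
  B3:  IN={b, d}  OUT={b}
  B4:  IN={b}  OUT={b}
  B5:  IN={b}  OUT={b}
  B6:  IN={b}  OUT={}

Merge at B4: OUT[B4] = IN[B5] = {b}
Applying B4's transfer function to that OUT value gives IN[B4] (row B4 above).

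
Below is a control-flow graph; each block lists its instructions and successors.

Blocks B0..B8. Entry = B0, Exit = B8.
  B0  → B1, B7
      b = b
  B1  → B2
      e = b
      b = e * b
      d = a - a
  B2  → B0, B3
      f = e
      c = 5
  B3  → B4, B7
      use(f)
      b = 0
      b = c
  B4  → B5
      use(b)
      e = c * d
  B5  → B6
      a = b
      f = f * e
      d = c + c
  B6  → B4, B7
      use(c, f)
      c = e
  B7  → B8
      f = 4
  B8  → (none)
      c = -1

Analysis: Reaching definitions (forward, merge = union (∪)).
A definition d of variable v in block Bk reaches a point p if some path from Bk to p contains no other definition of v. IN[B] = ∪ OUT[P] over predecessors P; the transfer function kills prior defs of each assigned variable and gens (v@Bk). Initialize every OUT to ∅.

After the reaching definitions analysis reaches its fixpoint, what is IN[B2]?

Per-block solution:
  B0:  IN={b@B1, c@B2, d@B1, e@B1, f@B2}  OUT={b@B0, c@B2, d@B1, e@B1, f@B2}
  B1:  IN={b@B0, c@B2, d@B1, e@B1, f@B2}  OUT={b@B1, c@B2, d@B1, e@B1, f@B2}
  B2:  IN={b@B1, c@B2, d@B1, e@B1, f@B2}  OUT={b@B1, c@B2, d@B1, e@B1, f@B2}
  B3:  IN={b@B1, c@B2, d@B1, e@B1, f@B2}  OUT={b@B3, c@B2, d@B1, e@B1, f@B2}
  B4:  IN={a@B5, b@B3, c@B2, c@B6, d@B1, d@B5, e@B1, e@B4, f@B2, f@B5}  OUT={a@B5, b@B3, c@B2, c@B6, d@B1, d@B5, e@B4, f@B2, f@B5}
  B5:  IN={a@B5, b@B3, c@B2, c@B6, d@B1, d@B5, e@B4, f@B2, f@B5}  OUT={a@B5, b@B3, c@B2, c@B6, d@B5, e@B4, f@B5}
  B6:  IN={a@B5, b@B3, c@B2, c@B6, d@B5, e@B4, f@B5}  OUT={a@B5, b@B3, c@B6, d@B5, e@B4, f@B5}
  B7:  IN={a@B5, b@B0, b@B3, c@B2, c@B6, d@B1, d@B5, e@B1, e@B4, f@B2, f@B5}  OUT={a@B5, b@B0, b@B3, c@B2, c@B6, d@B1, d@B5, e@B1, e@B4, f@B7}
  B8:  IN={a@B5, b@B0, b@B3, c@B2, c@B6, d@B1, d@B5, e@B1, e@B4, f@B7}  OUT={a@B5, b@B0, b@B3, c@B8, d@B1, d@B5, e@B1, e@B4, f@B7}

Merge at B2: IN[B2] = OUT[B1] = {b@B1, c@B2, d@B1, e@B1, f@B2}

Answer: {b@B1, c@B2, d@B1, e@B1, f@B2}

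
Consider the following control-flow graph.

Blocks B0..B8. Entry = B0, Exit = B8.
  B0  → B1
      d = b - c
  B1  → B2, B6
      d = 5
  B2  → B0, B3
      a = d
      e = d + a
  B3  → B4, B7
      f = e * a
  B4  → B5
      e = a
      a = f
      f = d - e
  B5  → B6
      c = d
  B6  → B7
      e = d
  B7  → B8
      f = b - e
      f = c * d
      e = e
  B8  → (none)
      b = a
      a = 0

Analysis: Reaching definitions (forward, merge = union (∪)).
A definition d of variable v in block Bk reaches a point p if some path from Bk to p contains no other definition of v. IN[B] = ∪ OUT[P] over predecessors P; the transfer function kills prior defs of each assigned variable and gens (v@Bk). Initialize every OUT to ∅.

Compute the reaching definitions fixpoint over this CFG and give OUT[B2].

Per-block solution:
  B0: | IN={a@B2, d@B1, e@B2} | OUT={a@B2, d@B0, e@B2}
  B1: | IN={a@B2, d@B0, e@B2} | OUT={a@B2, d@B1, e@B2}
  B2: | IN={a@B2, d@B1, e@B2} | OUT={a@B2, d@B1, e@B2}
  B3: | IN={a@B2, d@B1, e@B2} | OUT={a@B2, d@B1, e@B2, f@B3}
  B4: | IN={a@B2, d@B1, e@B2, f@B3} | OUT={a@B4, d@B1, e@B4, f@B4}
  B5: | IN={a@B4, d@B1, e@B4, f@B4} | OUT={a@B4, c@B5, d@B1, e@B4, f@B4}
  B6: | IN={a@B2, a@B4, c@B5, d@B1, e@B2, e@B4, f@B4} | OUT={a@B2, a@B4, c@B5, d@B1, e@B6, f@B4}
  B7: | IN={a@B2, a@B4, c@B5, d@B1, e@B2, e@B6, f@B3, f@B4} | OUT={a@B2, a@B4, c@B5, d@B1, e@B7, f@B7}
  B8: | IN={a@B2, a@B4, c@B5, d@B1, e@B7, f@B7} | OUT={a@B8, b@B8, c@B5, d@B1, e@B7, f@B7}

Merge at B2: IN[B2] = OUT[B1] = {a@B2, d@B1, e@B2}
Applying B2's transfer function to that IN value gives OUT[B2] (row B2 above).

Answer: {a@B2, d@B1, e@B2}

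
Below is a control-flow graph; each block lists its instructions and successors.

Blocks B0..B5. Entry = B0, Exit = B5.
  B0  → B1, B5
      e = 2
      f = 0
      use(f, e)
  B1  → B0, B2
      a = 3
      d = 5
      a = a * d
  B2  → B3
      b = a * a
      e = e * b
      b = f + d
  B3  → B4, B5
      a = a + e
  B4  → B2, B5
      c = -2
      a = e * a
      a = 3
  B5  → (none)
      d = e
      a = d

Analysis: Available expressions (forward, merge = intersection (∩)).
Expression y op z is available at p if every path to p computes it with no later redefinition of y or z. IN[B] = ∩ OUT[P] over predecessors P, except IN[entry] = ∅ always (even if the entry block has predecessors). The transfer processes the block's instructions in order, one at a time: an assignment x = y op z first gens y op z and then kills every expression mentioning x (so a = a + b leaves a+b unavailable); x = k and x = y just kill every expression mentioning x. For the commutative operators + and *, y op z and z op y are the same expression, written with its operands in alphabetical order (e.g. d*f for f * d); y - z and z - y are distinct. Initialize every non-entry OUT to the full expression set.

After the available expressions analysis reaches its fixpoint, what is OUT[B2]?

Fixpoint table:
  B0:  IN={}  OUT={}
  B1:  IN={}  OUT={}
  B2:  IN={}  OUT={a*a, d+f}
  B3:  IN={a*a, d+f}  OUT={d+f}
  B4:  IN={d+f}  OUT={d+f}
  B5:  IN={}  OUT={}

Merge at B2: IN[B2] = OUT[B1] ∩ OUT[B4] = {}
Applying B2's transfer function to that IN value gives OUT[B2] (row B2 above).

Answer: {a*a, d+f}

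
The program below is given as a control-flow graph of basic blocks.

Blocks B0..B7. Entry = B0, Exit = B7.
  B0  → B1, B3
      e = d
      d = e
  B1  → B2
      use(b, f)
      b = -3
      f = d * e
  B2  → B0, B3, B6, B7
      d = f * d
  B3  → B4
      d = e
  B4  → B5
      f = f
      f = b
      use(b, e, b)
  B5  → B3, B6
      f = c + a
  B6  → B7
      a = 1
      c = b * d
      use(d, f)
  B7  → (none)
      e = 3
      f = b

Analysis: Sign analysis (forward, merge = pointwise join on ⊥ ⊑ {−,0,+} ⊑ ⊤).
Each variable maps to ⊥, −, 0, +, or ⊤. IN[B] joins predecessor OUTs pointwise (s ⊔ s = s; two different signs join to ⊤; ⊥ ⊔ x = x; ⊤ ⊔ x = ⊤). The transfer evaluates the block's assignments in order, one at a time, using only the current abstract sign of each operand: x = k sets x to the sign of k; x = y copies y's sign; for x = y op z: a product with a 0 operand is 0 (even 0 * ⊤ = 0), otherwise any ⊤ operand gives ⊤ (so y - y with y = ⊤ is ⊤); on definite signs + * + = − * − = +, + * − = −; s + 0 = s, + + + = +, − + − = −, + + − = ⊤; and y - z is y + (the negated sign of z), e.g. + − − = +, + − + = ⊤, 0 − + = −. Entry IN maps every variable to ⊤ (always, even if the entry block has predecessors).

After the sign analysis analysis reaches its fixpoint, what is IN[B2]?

Answer: {a: ⊤, b: -, c: ⊤, d: ⊤, e: ⊤, f: ⊤}

Working:
Fixpoint table:
  B0:  IN=(all ⊤)  OUT=(all ⊤)
  B1:  IN=(all ⊤)  OUT={b:-; rest ⊤}
  B2:  IN={b:-; rest ⊤}  OUT={b:-; rest ⊤}
  B3:  IN=(all ⊤)  OUT=(all ⊤)
  B4:  IN=(all ⊤)  OUT=(all ⊤)
  B5:  IN=(all ⊤)  OUT=(all ⊤)
  B6:  IN=(all ⊤)  OUT={a:+; rest ⊤}
  B7:  IN=(all ⊤)  OUT={e:+; rest ⊤}

Merge at B2: IN[B2] = OUT[B1] = {a: ⊤, b: -, c: ⊤, d: ⊤, e: ⊤, f: ⊤}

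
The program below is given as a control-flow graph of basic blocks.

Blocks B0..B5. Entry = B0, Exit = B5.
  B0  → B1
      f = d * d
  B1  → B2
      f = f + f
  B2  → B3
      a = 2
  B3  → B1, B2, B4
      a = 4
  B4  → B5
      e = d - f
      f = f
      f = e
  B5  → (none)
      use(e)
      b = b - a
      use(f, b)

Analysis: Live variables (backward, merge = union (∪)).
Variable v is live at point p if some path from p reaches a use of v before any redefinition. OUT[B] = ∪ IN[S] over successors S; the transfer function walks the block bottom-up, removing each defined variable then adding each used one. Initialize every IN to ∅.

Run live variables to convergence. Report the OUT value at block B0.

Fixpoint table:
  B0: | IN={b, d} | OUT={b, d, f}
  B1: | IN={b, d, f} | OUT={b, d, f}
  B2: | IN={b, d, f} | OUT={b, d, f}
  B3: | IN={b, d, f} | OUT={a, b, d, f}
  B4: | IN={a, b, d, f} | OUT={a, b, e, f}
  B5: | IN={a, b, e, f} | OUT={}

Merge at B0: OUT[B0] = IN[B1] = {b, d, f}

Answer: {b, d, f}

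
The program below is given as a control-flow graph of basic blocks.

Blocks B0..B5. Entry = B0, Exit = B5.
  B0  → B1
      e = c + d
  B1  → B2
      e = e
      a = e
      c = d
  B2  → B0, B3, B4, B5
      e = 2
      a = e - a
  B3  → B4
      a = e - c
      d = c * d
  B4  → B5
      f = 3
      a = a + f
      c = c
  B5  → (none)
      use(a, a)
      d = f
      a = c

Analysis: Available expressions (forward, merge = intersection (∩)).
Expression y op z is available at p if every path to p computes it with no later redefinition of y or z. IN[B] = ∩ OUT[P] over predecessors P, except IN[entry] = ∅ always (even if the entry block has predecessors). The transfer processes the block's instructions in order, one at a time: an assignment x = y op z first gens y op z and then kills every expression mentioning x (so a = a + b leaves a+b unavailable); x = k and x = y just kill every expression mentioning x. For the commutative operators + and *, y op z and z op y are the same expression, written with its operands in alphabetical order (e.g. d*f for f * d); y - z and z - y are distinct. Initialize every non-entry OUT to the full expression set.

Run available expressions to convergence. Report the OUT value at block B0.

Answer: {c+d}

Trace:
Converged values:
  B0:  IN={}  OUT={c+d}
  B1:  IN={c+d}  OUT={}
  B2:  IN={}  OUT={}
  B3:  IN={}  OUT={e-c}
  B4:  IN={}  OUT={}
  B5:  IN={}  OUT={}

Merge at B0 (entry node, so the boundary value {} is joined with the incoming edge(s)): IN[B0] = {} ∩ OUT[B2] = {}
Applying B0's transfer function to that IN value gives OUT[B0] (row B0 above).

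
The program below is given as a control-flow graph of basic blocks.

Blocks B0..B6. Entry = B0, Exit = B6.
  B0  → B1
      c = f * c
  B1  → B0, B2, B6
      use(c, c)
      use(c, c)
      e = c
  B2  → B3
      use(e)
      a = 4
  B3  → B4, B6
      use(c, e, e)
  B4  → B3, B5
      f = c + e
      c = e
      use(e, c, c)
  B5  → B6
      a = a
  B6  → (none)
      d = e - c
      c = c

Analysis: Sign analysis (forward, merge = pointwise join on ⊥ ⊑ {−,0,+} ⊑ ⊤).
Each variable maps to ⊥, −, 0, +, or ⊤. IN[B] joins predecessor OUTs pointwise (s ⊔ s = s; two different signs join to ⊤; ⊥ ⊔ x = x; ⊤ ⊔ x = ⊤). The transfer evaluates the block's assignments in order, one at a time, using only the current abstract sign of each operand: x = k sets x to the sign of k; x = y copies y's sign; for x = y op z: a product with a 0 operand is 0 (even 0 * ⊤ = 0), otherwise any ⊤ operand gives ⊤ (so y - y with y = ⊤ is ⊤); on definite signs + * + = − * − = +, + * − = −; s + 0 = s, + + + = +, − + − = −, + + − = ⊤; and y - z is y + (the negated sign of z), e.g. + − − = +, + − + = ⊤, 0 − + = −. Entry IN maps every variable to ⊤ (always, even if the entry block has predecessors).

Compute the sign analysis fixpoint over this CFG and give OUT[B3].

Converged values:
  B0:  IN=(all ⊤)  OUT=(all ⊤)
  B1:  IN=(all ⊤)  OUT=(all ⊤)
  B2:  IN=(all ⊤)  OUT={a:+; rest ⊤}
  B3:  IN={a:+; rest ⊤}  OUT={a:+; rest ⊤}
  B4:  IN={a:+; rest ⊤}  OUT={a:+; rest ⊤}
  B5:  IN={a:+; rest ⊤}  OUT={a:+; rest ⊤}
  B6:  IN=(all ⊤)  OUT=(all ⊤)

Merge at B3: IN[B3] = OUT[B2] ⊔ OUT[B4] = {a: +, b: ⊤, c: ⊤, d: ⊤, e: ⊤, f: ⊤}
Applying B3's transfer function to that IN value gives OUT[B3] (row B3 above).

Answer: {a: +, b: ⊤, c: ⊤, d: ⊤, e: ⊤, f: ⊤}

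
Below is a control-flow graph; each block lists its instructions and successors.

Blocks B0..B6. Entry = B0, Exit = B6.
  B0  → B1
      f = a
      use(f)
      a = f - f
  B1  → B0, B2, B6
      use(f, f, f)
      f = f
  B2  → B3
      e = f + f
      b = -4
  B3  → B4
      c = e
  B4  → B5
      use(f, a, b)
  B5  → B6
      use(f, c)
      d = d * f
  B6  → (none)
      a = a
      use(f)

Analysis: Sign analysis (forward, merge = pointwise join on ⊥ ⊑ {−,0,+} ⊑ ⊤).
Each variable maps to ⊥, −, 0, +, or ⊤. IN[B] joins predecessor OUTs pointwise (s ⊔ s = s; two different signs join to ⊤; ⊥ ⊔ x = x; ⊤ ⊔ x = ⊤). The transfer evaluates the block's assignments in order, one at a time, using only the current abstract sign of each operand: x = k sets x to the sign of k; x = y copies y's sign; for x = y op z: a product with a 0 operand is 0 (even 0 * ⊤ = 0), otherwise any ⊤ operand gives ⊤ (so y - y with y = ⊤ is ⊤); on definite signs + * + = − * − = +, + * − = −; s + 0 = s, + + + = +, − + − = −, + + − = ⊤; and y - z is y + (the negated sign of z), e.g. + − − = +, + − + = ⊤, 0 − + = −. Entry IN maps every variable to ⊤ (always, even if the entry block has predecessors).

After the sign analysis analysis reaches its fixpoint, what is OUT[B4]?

Answer: {a: ⊤, b: -, c: ⊤, d: ⊤, e: ⊤, f: ⊤}

Working:
Converged values:
  B0:   IN=(all ⊤)   OUT=(all ⊤)
  B1:   IN=(all ⊤)   OUT=(all ⊤)
  B2:   IN=(all ⊤)   OUT={b:-; rest ⊤}
  B3:   IN={b:-; rest ⊤}   OUT={b:-; rest ⊤}
  B4:   IN={b:-; rest ⊤}   OUT={b:-; rest ⊤}
  B5:   IN={b:-; rest ⊤}   OUT={b:-; rest ⊤}
  B6:   IN=(all ⊤)   OUT=(all ⊤)

Merge at B4: IN[B4] = OUT[B3] = {a: ⊤, b: -, c: ⊤, d: ⊤, e: ⊤, f: ⊤}
Applying B4's transfer function to that IN value gives OUT[B4] (row B4 above).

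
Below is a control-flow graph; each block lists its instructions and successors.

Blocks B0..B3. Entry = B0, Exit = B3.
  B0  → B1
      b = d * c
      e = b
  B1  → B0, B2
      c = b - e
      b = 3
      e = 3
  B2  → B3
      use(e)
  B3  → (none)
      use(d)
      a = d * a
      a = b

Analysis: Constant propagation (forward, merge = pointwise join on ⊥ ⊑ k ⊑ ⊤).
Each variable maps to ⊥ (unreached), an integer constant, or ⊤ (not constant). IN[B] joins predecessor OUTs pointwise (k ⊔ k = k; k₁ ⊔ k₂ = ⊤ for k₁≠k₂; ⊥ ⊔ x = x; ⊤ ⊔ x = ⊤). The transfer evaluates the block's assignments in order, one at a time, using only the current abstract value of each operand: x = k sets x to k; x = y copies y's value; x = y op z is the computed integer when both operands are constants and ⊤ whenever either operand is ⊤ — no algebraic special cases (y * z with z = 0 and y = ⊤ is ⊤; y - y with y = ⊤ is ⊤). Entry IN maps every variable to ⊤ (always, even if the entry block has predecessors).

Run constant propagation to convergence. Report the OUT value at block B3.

Converged values:
  B0:  IN=(all ⊤)  OUT=(all ⊤)
  B1:  IN=(all ⊤)  OUT={b:3, e:3; rest ⊤}
  B2:  IN={b:3, e:3; rest ⊤}  OUT={b:3, e:3; rest ⊤}
  B3:  IN={b:3, e:3; rest ⊤}  OUT={a:3, b:3, e:3; rest ⊤}

Merge at B3: IN[B3] = OUT[B2] = {a: ⊤, b: 3, c: ⊤, d: ⊤, e: 3, f: ⊤}
Applying B3's transfer function to that IN value gives OUT[B3] (row B3 above).

Answer: {a: 3, b: 3, c: ⊤, d: ⊤, e: 3, f: ⊤}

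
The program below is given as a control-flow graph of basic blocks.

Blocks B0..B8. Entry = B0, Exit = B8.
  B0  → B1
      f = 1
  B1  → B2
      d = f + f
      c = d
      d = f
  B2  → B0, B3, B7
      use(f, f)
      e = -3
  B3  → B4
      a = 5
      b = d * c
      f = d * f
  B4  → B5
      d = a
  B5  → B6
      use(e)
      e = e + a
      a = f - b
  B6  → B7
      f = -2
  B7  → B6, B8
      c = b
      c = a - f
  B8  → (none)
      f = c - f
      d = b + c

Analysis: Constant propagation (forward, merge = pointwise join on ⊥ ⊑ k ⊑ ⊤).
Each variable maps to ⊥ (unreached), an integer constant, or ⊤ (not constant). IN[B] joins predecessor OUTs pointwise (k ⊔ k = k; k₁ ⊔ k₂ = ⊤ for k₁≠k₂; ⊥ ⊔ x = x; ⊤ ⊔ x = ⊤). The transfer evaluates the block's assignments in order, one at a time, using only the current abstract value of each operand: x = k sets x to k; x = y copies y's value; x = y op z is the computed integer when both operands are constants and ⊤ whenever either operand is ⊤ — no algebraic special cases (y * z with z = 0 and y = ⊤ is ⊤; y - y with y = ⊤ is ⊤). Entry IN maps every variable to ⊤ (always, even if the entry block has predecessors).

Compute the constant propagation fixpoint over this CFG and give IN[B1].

Converged values:
  B0:   IN=(all ⊤)   OUT={f:1; rest ⊤}
  B1:   IN={f:1; rest ⊤}   OUT={c:2, d:1, f:1; rest ⊤}
  B2:   IN={c:2, d:1, f:1; rest ⊤}   OUT={c:2, d:1, e:-3, f:1; rest ⊤}
  B3:   IN={c:2, d:1, e:-3, f:1; rest ⊤}   OUT={a:5, b:2, c:2, d:1, e:-3, f:1; rest ⊤}
  B4:   IN={a:5, b:2, c:2, d:1, e:-3, f:1; rest ⊤}   OUT={a:5, b:2, c:2, d:5, e:-3, f:1; rest ⊤}
  B5:   IN={a:5, b:2, c:2, d:5, e:-3, f:1; rest ⊤}   OUT={a:-1, b:2, c:2, d:5, e:2, f:1; rest ⊤}
  B6:   IN=(all ⊤)   OUT={f:-2; rest ⊤}
  B7:   IN=(all ⊤)   OUT=(all ⊤)
  B8:   IN=(all ⊤)   OUT=(all ⊤)

Merge at B1: IN[B1] = OUT[B0] = {a: ⊤, b: ⊤, c: ⊤, d: ⊤, e: ⊤, f: 1}

Answer: {a: ⊤, b: ⊤, c: ⊤, d: ⊤, e: ⊤, f: 1}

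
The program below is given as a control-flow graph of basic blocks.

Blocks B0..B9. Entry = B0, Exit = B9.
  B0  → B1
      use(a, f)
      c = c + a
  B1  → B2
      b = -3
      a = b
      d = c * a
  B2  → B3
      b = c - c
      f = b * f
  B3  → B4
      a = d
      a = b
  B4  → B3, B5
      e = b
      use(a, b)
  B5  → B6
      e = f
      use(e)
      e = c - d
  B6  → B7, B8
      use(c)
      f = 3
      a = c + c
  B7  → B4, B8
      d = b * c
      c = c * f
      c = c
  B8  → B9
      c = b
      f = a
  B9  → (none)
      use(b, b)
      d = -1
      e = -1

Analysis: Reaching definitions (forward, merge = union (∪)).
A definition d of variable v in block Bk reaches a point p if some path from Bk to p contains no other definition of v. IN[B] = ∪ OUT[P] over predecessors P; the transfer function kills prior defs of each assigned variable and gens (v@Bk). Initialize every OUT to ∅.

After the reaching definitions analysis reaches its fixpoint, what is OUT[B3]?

Answer: {a@B3, b@B2, c@B0, c@B7, d@B1, d@B7, e@B4, f@B2, f@B6}

Working:
Converged values:
  B0:   IN={}   OUT={c@B0}
  B1:   IN={c@B0}   OUT={a@B1, b@B1, c@B0, d@B1}
  B2:   IN={a@B1, b@B1, c@B0, d@B1}   OUT={a@B1, b@B2, c@B0, d@B1, f@B2}
  B3:   IN={a@B1, a@B3, a@B6, b@B2, c@B0, c@B7, d@B1, d@B7, e@B4, f@B2, f@B6}   OUT={a@B3, b@B2, c@B0, c@B7, d@B1, d@B7, e@B4, f@B2, f@B6}
  B4:   IN={a@B3, a@B6, b@B2, c@B0, c@B7, d@B1, d@B7, e@B4, e@B5, f@B2, f@B6}   OUT={a@B3, a@B6, b@B2, c@B0, c@B7, d@B1, d@B7, e@B4, f@B2, f@B6}
  B5:   IN={a@B3, a@B6, b@B2, c@B0, c@B7, d@B1, d@B7, e@B4, f@B2, f@B6}   OUT={a@B3, a@B6, b@B2, c@B0, c@B7, d@B1, d@B7, e@B5, f@B2, f@B6}
  B6:   IN={a@B3, a@B6, b@B2, c@B0, c@B7, d@B1, d@B7, e@B5, f@B2, f@B6}   OUT={a@B6, b@B2, c@B0, c@B7, d@B1, d@B7, e@B5, f@B6}
  B7:   IN={a@B6, b@B2, c@B0, c@B7, d@B1, d@B7, e@B5, f@B6}   OUT={a@B6, b@B2, c@B7, d@B7, e@B5, f@B6}
  B8:   IN={a@B6, b@B2, c@B0, c@B7, d@B1, d@B7, e@B5, f@B6}   OUT={a@B6, b@B2, c@B8, d@B1, d@B7, e@B5, f@B8}
  B9:   IN={a@B6, b@B2, c@B8, d@B1, d@B7, e@B5, f@B8}   OUT={a@B6, b@B2, c@B8, d@B9, e@B9, f@B8}

Merge at B3: IN[B3] = OUT[B2] ⊔ OUT[B4] = {a@B1, a@B3, a@B6, b@B2, c@B0, c@B7, d@B1, d@B7, e@B4, f@B2, f@B6}
Applying B3's transfer function to that IN value gives OUT[B3] (row B3 above).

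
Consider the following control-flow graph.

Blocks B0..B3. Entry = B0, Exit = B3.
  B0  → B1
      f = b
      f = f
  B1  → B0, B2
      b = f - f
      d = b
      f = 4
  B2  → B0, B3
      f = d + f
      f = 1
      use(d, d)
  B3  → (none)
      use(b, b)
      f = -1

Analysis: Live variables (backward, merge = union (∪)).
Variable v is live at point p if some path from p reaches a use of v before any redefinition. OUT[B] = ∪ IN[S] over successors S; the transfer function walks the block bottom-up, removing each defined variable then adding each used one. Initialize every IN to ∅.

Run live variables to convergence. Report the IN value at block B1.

Answer: {f}

Trace:
Converged values:
  B0:  IN={b}  OUT={f}
  B1:  IN={f}  OUT={b, d, f}
  B2:  IN={b, d, f}  OUT={b}
  B3:  IN={b}  OUT={}

Merge at B1: OUT[B1] = IN[B0] ⊔ IN[B2] = {b, d, f}
Applying B1's transfer function to that OUT value gives IN[B1] (row B1 above).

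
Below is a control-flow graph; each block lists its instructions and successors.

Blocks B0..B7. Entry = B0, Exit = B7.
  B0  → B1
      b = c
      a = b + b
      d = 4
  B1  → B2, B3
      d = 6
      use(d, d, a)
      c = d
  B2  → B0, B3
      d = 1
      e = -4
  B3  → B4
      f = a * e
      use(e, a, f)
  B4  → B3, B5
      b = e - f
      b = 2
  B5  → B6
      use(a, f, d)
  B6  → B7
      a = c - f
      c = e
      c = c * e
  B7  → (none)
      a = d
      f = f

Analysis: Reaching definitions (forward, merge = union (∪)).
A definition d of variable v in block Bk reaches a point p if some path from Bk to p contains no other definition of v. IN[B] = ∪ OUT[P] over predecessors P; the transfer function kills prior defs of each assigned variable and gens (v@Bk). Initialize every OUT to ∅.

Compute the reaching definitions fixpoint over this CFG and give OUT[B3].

Per-block solution:
  B0:  IN={a@B0, b@B0, c@B1, d@B2, e@B2}  OUT={a@B0, b@B0, c@B1, d@B0, e@B2}
  B1:  IN={a@B0, b@B0, c@B1, d@B0, e@B2}  OUT={a@B0, b@B0, c@B1, d@B1, e@B2}
  B2:  IN={a@B0, b@B0, c@B1, d@B1, e@B2}  OUT={a@B0, b@B0, c@B1, d@B2, e@B2}
  B3:  IN={a@B0, b@B0, b@B4, c@B1, d@B1, d@B2, e@B2, f@B3}  OUT={a@B0, b@B0, b@B4, c@B1, d@B1, d@B2, e@B2, f@B3}
  B4:  IN={a@B0, b@B0, b@B4, c@B1, d@B1, d@B2, e@B2, f@B3}  OUT={a@B0, b@B4, c@B1, d@B1, d@B2, e@B2, f@B3}
  B5:  IN={a@B0, b@B4, c@B1, d@B1, d@B2, e@B2, f@B3}  OUT={a@B0, b@B4, c@B1, d@B1, d@B2, e@B2, f@B3}
  B6:  IN={a@B0, b@B4, c@B1, d@B1, d@B2, e@B2, f@B3}  OUT={a@B6, b@B4, c@B6, d@B1, d@B2, e@B2, f@B3}
  B7:  IN={a@B6, b@B4, c@B6, d@B1, d@B2, e@B2, f@B3}  OUT={a@B7, b@B4, c@B6, d@B1, d@B2, e@B2, f@B7}

Merge at B3: IN[B3] = OUT[B1] ⊔ OUT[B2] ⊔ OUT[B4] = {a@B0, b@B0, b@B4, c@B1, d@B1, d@B2, e@B2, f@B3}
Applying B3's transfer function to that IN value gives OUT[B3] (row B3 above).

Answer: {a@B0, b@B0, b@B4, c@B1, d@B1, d@B2, e@B2, f@B3}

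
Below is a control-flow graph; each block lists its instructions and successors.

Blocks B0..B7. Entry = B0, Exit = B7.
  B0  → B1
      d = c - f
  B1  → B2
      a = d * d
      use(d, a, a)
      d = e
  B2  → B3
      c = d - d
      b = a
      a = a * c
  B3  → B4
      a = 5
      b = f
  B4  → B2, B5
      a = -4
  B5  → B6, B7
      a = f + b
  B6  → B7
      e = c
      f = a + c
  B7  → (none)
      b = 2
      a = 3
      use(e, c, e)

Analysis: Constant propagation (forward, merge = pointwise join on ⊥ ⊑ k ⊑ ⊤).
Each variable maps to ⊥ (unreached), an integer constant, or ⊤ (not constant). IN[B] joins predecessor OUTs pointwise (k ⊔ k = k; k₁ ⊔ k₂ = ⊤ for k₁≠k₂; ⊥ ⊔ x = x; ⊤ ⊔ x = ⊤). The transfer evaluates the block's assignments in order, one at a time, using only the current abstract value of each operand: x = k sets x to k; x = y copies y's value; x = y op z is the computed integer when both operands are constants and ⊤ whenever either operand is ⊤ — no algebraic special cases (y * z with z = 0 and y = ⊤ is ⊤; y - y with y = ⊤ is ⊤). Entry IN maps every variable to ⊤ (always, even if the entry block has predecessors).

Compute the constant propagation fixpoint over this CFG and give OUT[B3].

Converged values:
  B0:   IN=(all ⊤)   OUT=(all ⊤)
  B1:   IN=(all ⊤)   OUT=(all ⊤)
  B2:   IN=(all ⊤)   OUT=(all ⊤)
  B3:   IN=(all ⊤)   OUT={a:5; rest ⊤}
  B4:   IN={a:5; rest ⊤}   OUT={a:-4; rest ⊤}
  B5:   IN={a:-4; rest ⊤}   OUT=(all ⊤)
  B6:   IN=(all ⊤)   OUT=(all ⊤)
  B7:   IN=(all ⊤)   OUT={a:3, b:2; rest ⊤}

Merge at B3: IN[B3] = OUT[B2] = {a: ⊤, b: ⊤, c: ⊤, d: ⊤, e: ⊤, f: ⊤}
Applying B3's transfer function to that IN value gives OUT[B3] (row B3 above).

Answer: {a: 5, b: ⊤, c: ⊤, d: ⊤, e: ⊤, f: ⊤}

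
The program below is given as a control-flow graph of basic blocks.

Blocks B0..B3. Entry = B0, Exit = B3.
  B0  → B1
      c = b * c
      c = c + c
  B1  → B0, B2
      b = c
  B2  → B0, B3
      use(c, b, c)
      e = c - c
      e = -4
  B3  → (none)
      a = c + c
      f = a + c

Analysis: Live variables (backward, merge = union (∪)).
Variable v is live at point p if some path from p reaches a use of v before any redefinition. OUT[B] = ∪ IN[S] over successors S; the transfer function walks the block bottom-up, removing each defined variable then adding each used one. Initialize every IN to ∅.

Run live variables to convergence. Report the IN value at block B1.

Fixpoint table:
  B0:   IN={b, c}   OUT={c}
  B1:   IN={c}   OUT={b, c}
  B2:   IN={b, c}   OUT={b, c}
  B3:   IN={c}   OUT={}

Merge at B1: OUT[B1] = IN[B0] ⊔ IN[B2] = {b, c}
Applying B1's transfer function to that OUT value gives IN[B1] (row B1 above).

Answer: {c}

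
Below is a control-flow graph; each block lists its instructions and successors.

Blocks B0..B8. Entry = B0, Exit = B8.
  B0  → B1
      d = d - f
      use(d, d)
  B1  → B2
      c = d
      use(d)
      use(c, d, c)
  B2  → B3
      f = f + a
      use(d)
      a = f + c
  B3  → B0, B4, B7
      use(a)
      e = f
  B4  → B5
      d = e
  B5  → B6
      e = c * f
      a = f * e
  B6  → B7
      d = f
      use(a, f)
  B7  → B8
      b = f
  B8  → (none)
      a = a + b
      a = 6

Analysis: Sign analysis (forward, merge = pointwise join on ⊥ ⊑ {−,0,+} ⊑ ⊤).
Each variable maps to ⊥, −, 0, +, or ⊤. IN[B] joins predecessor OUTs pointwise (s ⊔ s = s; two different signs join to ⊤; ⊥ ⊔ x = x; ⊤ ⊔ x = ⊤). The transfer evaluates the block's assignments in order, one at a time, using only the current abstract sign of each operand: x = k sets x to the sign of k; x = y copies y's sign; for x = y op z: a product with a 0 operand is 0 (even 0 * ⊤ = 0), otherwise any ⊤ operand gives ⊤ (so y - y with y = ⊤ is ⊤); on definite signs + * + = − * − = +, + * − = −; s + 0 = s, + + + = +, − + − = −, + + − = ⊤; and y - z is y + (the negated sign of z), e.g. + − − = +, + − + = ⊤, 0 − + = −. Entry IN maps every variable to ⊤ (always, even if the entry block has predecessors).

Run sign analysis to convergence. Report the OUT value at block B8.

Answer: {a: +, b: ⊤, c: ⊤, d: ⊤, e: ⊤, f: ⊤}

Working:
Per-block solution:
  B0:  IN=(all ⊤)  OUT=(all ⊤)
  B1:  IN=(all ⊤)  OUT=(all ⊤)
  B2:  IN=(all ⊤)  OUT=(all ⊤)
  B3:  IN=(all ⊤)  OUT=(all ⊤)
  B4:  IN=(all ⊤)  OUT=(all ⊤)
  B5:  IN=(all ⊤)  OUT=(all ⊤)
  B6:  IN=(all ⊤)  OUT=(all ⊤)
  B7:  IN=(all ⊤)  OUT=(all ⊤)
  B8:  IN=(all ⊤)  OUT={a:+; rest ⊤}

Merge at B8: IN[B8] = OUT[B7] = {a: ⊤, b: ⊤, c: ⊤, d: ⊤, e: ⊤, f: ⊤}
Applying B8's transfer function to that IN value gives OUT[B8] (row B8 above).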